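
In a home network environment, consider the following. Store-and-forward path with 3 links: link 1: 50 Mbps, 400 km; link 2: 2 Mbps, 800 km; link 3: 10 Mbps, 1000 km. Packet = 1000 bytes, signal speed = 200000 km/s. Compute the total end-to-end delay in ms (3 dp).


Packet = 1000 bytes = 8000 bits. Store-and-forward: sum (t_trans + t_prop) per link.
Link 1: t_trans = 8000/(50*10^6) s = 0.1600 ms; t_prop = 400/200000 s = 2.0000 ms; subtotal = 2.1600 ms
Link 2: t_trans = 8000/(2*10^6) s = 4.0000 ms; t_prop = 800/200000 s = 4.0000 ms; subtotal = 8.0000 ms
Link 3: t_trans = 8000/(10*10^6) s = 0.8000 ms; t_prop = 1000/200000 s = 5.0000 ms; subtotal = 5.8000 ms
End-to-end = 2.1600 + 8.0000 + 5.8000 = 15.9600 ms -> 15.960 ms (3 dp)

15.960


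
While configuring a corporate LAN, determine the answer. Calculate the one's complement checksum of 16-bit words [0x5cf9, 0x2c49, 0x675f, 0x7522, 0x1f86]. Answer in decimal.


Given words: [0x5cf9, 0x2c49, 0x675f, 0x7522, 0x1f86]
Step 1: Sum all words
Raw sum = 23801 + 11337 + 26463 + 29986 + 8070 = 99657
Step 2: Fold carry: (34121 + 1) = 34122
One's complement = ~34122 & 0xFFFF = 31413

31413


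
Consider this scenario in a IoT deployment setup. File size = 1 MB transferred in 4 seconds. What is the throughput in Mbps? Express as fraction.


Given: file = 1 MB, time = 4 s
File in Mb = 1 * 8 = 8 Mb
Throughput = 8 / 4 Mbps
Throughput = 2 Mbps

2


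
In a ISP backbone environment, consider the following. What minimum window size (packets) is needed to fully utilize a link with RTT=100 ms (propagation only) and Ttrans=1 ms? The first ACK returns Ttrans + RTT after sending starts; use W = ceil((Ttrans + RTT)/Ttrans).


Given: Ttrans = 1 ms, RTT = 100 ms (= 2 * Tprop, Tprop = 50 ms)
Time until first ACK returns = Ttrans + RTT = 1 + 100 = 101 ms
Need W * Ttrans >= Ttrans + RTT  ->  W >= (Ttrans + RTT) / Ttrans
(Ttrans + RTT) / Ttrans = 101 / 1 = 101
W_min = ceil(101) = 101

101


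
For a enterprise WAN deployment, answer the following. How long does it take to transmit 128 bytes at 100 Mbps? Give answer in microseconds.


Given: packet = 128 bytes, bandwidth = 100 Mbps
Packet in bits = 128 * 8 = 1024 bits
Bandwidth = 100 * 10^6 = 100000000 bps
Time = 1024 / 100000000 seconds
Time in us = 1024 * 10^6 / 100000000 = 10.24

10.24


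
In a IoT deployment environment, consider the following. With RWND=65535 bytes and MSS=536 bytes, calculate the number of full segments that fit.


Given: RWND = 65535 bytes, MSS = 536 bytes
Full segments = floor(RWND / MSS)
Full segments = floor(65535 / 536)
Full segments = floor(122.2668) = 122

122


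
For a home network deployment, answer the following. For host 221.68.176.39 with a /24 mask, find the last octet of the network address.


Given: IP = 221.68.176.39, prefix = /24
Subnet mask = 255.255.255.0
Last octet of IP: 39
Last octet of mask: 0
Network last octet = 39 AND 0 = 0

0


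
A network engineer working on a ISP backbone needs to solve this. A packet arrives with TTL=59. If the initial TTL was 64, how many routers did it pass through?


Given: initial TTL = 64, received TTL = 59
Hops = initial TTL - received TTL
Hops = 64 - 59 = 5

5


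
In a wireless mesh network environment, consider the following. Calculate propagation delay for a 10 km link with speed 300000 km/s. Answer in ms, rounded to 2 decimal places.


Given: distance = 10 km, speed = 300000 km/s
Delay = distance / speed = 10 / 300000 seconds
Delay in ms = 10 * 1000 / 300000
Delay = 0.0333 ms
Rounded to 2 dp = 0.03 ms

0.03


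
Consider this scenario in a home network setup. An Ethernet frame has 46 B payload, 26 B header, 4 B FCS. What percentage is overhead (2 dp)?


Given: payload = 46 B, header = 26 B, trailer = 4 B
Overhead bytes = header + trailer = 26 + 4 = 30
Total frame = payload + overhead = 46 + 30 = 76
Overhead % = 30 / 76 * 100 = 39.4737% -> 39.47% (2 dp)

39.47


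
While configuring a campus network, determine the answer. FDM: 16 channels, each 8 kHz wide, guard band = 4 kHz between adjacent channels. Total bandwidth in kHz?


Given: 16 channels, 8 kHz each, guard = 4 kHz
Channel bandwidth = 16 * 8 = 128 kHz
Guard bands = 15 gaps * 4 kHz = 60 kHz
Total = 128 + 60 = 188 kHz

188


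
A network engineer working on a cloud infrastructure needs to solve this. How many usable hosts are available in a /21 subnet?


Given: subnet mask /21
Host bits = 32 - 21 = 11
Total addresses = 2^11 = 2048
Usable hosts = 2048 - 2 (network + broadcast) = 2046

2046


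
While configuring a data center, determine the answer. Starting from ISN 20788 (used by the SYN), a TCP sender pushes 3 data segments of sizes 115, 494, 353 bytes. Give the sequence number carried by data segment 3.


The SYN occupies sequence number ISN = 20788, so the first data byte is ISN + 1 = 20789.
SEQ of data segment i = (ISN + 1) + sum of payload sizes of segments 1..i-1.
Segment 1: SEQ = 20789, payload = 115 bytes
Segment 2: SEQ = 20904, payload = 494 bytes
Segment 3: SEQ = 21398, payload = 353 bytes
SEQ of segment 3 = 20789 + 115 + 494 = 21398

21398


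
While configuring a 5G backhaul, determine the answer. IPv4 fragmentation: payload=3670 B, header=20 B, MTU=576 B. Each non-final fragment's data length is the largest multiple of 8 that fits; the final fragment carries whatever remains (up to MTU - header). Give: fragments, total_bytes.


Max data per non-final fragment = floor((MTU - header)/8)*8 = floor((576 - 20)/8)*8 = floor(556/8)*8 = 552 B
Final fragment needs no 8-byte alignment: it can carry up to MTU - header = 556 B
Non-final fragments needed = ceil((payload - 556) / 552) = ceil(3114/552) = ceil(5.6413) = 6
Number of fragments = 6 + 1 = 7
Fragment sizes (data): 6 * 552 B + 358 B (last, 358 <= 556 OK)
Total bytes sent = payload + n_frags * header = 3670 + 7*20 = 3670 + 140 = 3810 B

7, 3810


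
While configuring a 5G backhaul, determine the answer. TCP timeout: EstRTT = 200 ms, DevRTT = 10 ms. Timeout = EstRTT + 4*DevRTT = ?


Given: EstRTT = 200 ms, DevRTT = 10 ms
Timeout = EstRTT + 4 * DevRTT
4 * DevRTT = 4 * 10 = 40
Timeout = 200 + 40 = 240 ms

240


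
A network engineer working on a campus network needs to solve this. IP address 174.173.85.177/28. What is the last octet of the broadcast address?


Given: IP = 174.173.85.177, prefix = /28
Host bits = 32 - 28 = 4
Network last octet = 177 AND mask = 176
Host part size = 2^4 - 1 = 15
Broadcast last octet = 176 OR 15 = 191

191


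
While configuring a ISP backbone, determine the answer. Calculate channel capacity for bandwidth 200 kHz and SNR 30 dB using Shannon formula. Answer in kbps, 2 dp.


Given: B = 200 kHz, SNR = 30 dB
SNR linear = 10^(30/10) = 1000
1 + SNR = 1001
log2(1001) = 9.9672262588
C = 200 * 1000 * 9.9672262588 = 1993445.2518 bps
C = 1993.445252 kbps -> 1993.45 kbps (2 dp)

1993.45


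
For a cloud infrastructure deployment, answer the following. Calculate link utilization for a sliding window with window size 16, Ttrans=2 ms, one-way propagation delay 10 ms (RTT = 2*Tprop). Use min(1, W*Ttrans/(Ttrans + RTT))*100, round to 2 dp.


Given: W = 16, Ttrans = 2 ms, RTT = 20 ms (= 2 * Tprop, Tprop = 10 ms)
Cycle time = Ttrans + RTT = 2 + 20 = 22 ms (first packet sent until its ACK returns)
W * Ttrans = 16 * 2 = 32 ms of sending per cycle
W * Ttrans / (Ttrans + RTT) = 32 / 22 = 1.454545
U = min(1, 1.454545) = 1.000000
U% = 100.00%

100.00


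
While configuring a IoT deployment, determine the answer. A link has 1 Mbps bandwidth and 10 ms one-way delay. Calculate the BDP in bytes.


Given: bandwidth = 1 Mbps, delay = 10 ms
BDP in bits = 1 * 10^6 * 10 / 1000
BDP in bits = 10000
BDP in bytes = 10000 / 8 = 1250

1250


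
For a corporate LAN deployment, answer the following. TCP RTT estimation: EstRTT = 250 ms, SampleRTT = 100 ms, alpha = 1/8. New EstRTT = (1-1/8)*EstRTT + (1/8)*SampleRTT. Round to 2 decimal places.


Given: EstRTT = 250 ms, SampleRTT = 100 ms, alpha = 1/8
New EstRTT = (1 - alpha) * EstRTT + alpha * SampleRTT
(7/8) * 250 = 218.75
(1/8) * 100 = 12.5
New EstRTT = 218.75 + 12.5 = 231.25 ms -> 231.25 ms (2 dp)

231.25


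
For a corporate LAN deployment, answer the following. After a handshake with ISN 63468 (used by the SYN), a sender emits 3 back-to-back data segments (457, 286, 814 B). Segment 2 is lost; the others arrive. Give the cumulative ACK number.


SYN uses sequence number 63468; first data byte = ISN + 1 = 63469.
Segment 1: SEQ = 63469, len = 457 B, covers [63469, 63925]
Segment 2: SEQ = 63926, len = 286 B, covers [63926, 64211] [LOST]
Segment 3: SEQ = 64212, len = 814 B, covers [64212, 65025]
In-order data received: bytes [63469, 63925] (segments 1..1).
Segment 2 missing -> gap begins at byte 63926; later segments buffered out of order.
Cumulative ACK = next expected in-order byte = 63469 + 457 = 63926

63926


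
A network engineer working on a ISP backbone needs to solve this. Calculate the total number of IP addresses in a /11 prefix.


Given: CIDR prefix /11
Host bits = 32 - 11 = 21
Total addresses = 2^21 = 2097152

2097152


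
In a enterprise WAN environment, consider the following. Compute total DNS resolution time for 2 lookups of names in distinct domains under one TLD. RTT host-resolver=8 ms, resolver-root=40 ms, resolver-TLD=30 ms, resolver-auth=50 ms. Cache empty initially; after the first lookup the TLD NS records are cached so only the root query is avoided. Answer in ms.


Lookup 1 (cold cache): local + root + TLD + auth = 8 + 40 + 30 + 50 = 128 ms
Lookups 2..2 (TLD NS cached -> skip root; new domain -> still ask TLD and auth): local + TLD + auth = 8 + 30 + 50 = 88 ms each
Remaining 1 lookups: 1 * 88 = 88 ms
Total = 128 + 88 = 216 ms

216


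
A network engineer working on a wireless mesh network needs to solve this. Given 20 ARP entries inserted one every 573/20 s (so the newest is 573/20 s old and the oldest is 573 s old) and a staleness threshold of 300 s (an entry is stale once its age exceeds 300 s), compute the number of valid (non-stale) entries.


Ages are k * 573/20 s for k = 1..20 (spacing = 28.6500 s).
Entry k is valid iff k * 573/20 <= 300 iff k <= 20 * 300 / 573 = 10.4712
n_valid = floor(10.4712) = 10
(n_stale = 20 - 10 = 10)

10


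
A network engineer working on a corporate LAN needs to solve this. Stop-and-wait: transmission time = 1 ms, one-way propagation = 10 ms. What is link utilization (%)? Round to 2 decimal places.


Given: Ttrans = 1 ms, Tprop = 10 ms
RTT = 2 * Tprop = 2 * 10 = 20 ms
U = Ttrans / (Ttrans + RTT)
U = 1 / (1 + 20)
U = 1 / 21 = 0.047619
U% = 4.76%

4.76


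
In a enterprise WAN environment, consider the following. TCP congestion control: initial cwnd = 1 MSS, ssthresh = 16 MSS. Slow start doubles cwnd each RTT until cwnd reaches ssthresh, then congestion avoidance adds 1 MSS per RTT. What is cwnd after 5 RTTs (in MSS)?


RTT 0: cwnd = 1 MSS (initial)
RTT 1: cwnd = 2 MSS (slow start, doubled)
RTT 2: cwnd = 4 MSS (slow start, doubled)
RTT 3: cwnd = 8 MSS (slow start, doubled)
RTT 4: cwnd = 16 MSS (slow start, doubled)
RTT 5: cwnd = 17 MSS (congestion avoidance, +1)

17


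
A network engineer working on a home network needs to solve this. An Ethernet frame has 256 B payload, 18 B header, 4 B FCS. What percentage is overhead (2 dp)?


Given: payload = 256 B, header = 18 B, trailer = 4 B
Overhead bytes = header + trailer = 18 + 4 = 22
Total frame = payload + overhead = 256 + 22 = 278
Overhead % = 22 / 278 * 100 = 7.9137% -> 7.91% (2 dp)

7.91


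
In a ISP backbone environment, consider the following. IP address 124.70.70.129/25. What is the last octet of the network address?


Given: IP = 124.70.70.129, prefix = /25
Subnet mask = 255.255.255.128
Last octet of IP: 129
Last octet of mask: 128
Network last octet = 129 AND 128 = 128

128


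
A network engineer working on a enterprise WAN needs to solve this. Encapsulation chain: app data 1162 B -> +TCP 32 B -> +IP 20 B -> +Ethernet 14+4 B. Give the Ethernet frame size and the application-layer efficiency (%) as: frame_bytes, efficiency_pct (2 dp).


TCP segment = 1162 + 32 = 1194 B
IP packet = 1194 + 20 = 1214 B
Ethernet frame = 1214 + 14 + 4 = 1232 B
Efficiency = app / frame = 1162 / 1232 = 0.943182 = 94.3182% -> 94.32% (2 dp)

1232, 94.32


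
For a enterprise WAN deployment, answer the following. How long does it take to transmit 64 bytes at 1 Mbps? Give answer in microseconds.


Given: packet = 64 bytes, bandwidth = 1 Mbps
Packet in bits = 64 * 8 = 512 bits
Bandwidth = 1 * 10^6 = 1000000 bps
Time = 512 / 1000000 seconds
Time in us = 512 * 10^6 / 1000000 = 512

512


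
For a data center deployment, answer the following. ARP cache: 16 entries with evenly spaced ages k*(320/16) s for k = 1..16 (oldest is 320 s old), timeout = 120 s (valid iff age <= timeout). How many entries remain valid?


Ages are k * 320/16 s for k = 1..16 (spacing = 20.0000 s).
Entry k is valid iff k * 320/16 <= 120 iff k <= 16 * 120 / 320 = 6.0000
n_valid = floor(6.0000) = 6
(n_stale = 16 - 6 = 10)

6


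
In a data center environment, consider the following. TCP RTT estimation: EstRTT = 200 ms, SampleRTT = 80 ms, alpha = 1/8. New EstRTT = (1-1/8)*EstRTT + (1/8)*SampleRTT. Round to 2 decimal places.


Given: EstRTT = 200 ms, SampleRTT = 80 ms, alpha = 1/8
New EstRTT = (1 - alpha) * EstRTT + alpha * SampleRTT
(7/8) * 200 = 175
(1/8) * 80 = 10
New EstRTT = 175 + 10 = 185 ms -> 185.00 ms (2 dp)

185.00


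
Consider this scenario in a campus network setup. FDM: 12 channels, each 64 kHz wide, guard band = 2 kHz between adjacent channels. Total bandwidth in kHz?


Given: 12 channels, 64 kHz each, guard = 2 kHz
Channel bandwidth = 12 * 64 = 768 kHz
Guard bands = 11 gaps * 2 kHz = 22 kHz
Total = 768 + 22 = 790 kHz

790


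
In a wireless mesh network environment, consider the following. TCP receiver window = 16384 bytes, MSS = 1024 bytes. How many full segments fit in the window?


Given: RWND = 16384 bytes, MSS = 1024 bytes
Full segments = floor(RWND / MSS)
Full segments = floor(16384 / 1024)
Full segments = floor(16.0) = 16

16


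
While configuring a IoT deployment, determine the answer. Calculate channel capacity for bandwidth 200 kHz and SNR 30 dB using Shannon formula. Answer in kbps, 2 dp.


Given: B = 200 kHz, SNR = 30 dB
SNR linear = 10^(30/10) = 1000
1 + SNR = 1001
log2(1001) = 9.9672262588
C = 200 * 1000 * 9.9672262588 = 1993445.2518 bps
C = 1993.445252 kbps -> 1993.45 kbps (2 dp)

1993.45


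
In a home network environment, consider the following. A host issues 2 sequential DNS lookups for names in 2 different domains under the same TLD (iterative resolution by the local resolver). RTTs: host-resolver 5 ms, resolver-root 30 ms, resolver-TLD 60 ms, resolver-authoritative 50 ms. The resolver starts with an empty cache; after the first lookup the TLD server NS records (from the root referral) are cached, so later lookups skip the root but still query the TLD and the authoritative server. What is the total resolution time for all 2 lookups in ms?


Lookup 1 (cold cache): local + root + TLD + auth = 5 + 30 + 60 + 50 = 145 ms
Lookups 2..2 (TLD NS cached -> skip root; new domain -> still ask TLD and auth): local + TLD + auth = 5 + 60 + 50 = 115 ms each
Remaining 1 lookups: 1 * 115 = 115 ms
Total = 145 + 115 = 260 ms

260


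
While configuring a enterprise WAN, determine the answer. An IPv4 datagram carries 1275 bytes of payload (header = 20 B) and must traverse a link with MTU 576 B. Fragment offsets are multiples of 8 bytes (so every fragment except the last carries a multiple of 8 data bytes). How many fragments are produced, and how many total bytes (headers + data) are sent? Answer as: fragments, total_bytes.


Max data per non-final fragment = floor((MTU - header)/8)*8 = floor((576 - 20)/8)*8 = floor(556/8)*8 = 552 B
Final fragment needs no 8-byte alignment: it can carry up to MTU - header = 556 B
Non-final fragments needed = ceil((payload - 556) / 552) = ceil(719/552) = ceil(1.3025) = 2
Number of fragments = 2 + 1 = 3
Fragment sizes (data): 2 * 552 B + 171 B (last, 171 <= 556 OK)
Total bytes sent = payload + n_frags * header = 1275 + 3*20 = 1275 + 60 = 1335 B

3, 1335


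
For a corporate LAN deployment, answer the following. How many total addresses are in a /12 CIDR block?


Given: CIDR prefix /12
Host bits = 32 - 12 = 20
Total addresses = 2^20 = 1048576

1048576


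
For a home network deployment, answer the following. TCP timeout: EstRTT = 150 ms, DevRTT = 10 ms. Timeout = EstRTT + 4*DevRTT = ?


Given: EstRTT = 150 ms, DevRTT = 10 ms
Timeout = EstRTT + 4 * DevRTT
4 * DevRTT = 4 * 10 = 40
Timeout = 150 + 40 = 190 ms

190


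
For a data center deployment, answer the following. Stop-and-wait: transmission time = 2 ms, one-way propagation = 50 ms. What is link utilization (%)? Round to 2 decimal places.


Given: Ttrans = 2 ms, Tprop = 50 ms
RTT = 2 * Tprop = 2 * 50 = 100 ms
U = Ttrans / (Ttrans + RTT)
U = 2 / (2 + 100)
U = 2 / 102 = 0.019608
U% = 1.96%

1.96


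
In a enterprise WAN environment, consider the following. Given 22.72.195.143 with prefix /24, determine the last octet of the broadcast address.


Given: IP = 22.72.195.143, prefix = /24
Host bits = 32 - 24 = 8
Network last octet = 143 AND mask = 0
Host part size = 2^8 - 1 = 255
Broadcast last octet = 0 OR 255 = 255

255


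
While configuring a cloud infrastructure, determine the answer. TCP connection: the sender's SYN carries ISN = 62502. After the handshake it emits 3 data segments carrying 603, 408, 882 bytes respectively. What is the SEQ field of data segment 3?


The SYN occupies sequence number ISN = 62502, so the first data byte is ISN + 1 = 62503.
SEQ of data segment i = (ISN + 1) + sum of payload sizes of segments 1..i-1.
Segment 1: SEQ = 62503, payload = 603 bytes
Segment 2: SEQ = 63106, payload = 408 bytes
Segment 3: SEQ = 63514, payload = 882 bytes
SEQ of segment 3 = 62503 + 603 + 408 = 63514

63514


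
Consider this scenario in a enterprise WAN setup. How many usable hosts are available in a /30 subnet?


Given: subnet mask /30
Host bits = 32 - 30 = 2
Total addresses = 2^2 = 4
Usable hosts = 4 - 2 (network + broadcast) = 2

2


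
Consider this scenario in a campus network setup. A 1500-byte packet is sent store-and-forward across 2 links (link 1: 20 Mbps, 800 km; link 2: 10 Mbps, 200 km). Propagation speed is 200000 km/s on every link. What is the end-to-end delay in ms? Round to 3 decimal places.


Packet = 1500 bytes = 12000 bits. Store-and-forward: sum (t_trans + t_prop) per link.
Link 1: t_trans = 12000/(20*10^6) s = 0.6000 ms; t_prop = 800/200000 s = 4.0000 ms; subtotal = 4.6000 ms
Link 2: t_trans = 12000/(10*10^6) s = 1.2000 ms; t_prop = 200/200000 s = 1.0000 ms; subtotal = 2.2000 ms
End-to-end = 4.6000 + 2.2000 = 6.8000 ms -> 6.800 ms (3 dp)

6.800


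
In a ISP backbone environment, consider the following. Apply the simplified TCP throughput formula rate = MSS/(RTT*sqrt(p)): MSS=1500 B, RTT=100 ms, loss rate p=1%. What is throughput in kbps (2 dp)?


Given: MSS = 1500 bytes, RTT = 100 ms, loss = 1%
RTT in seconds = 100 / 1000 = 0.1
Loss rate = 1% = 0.01
sqrt(loss) = sqrt(0.01) = 0.1
Throughput (bytes/s) = 1500 / (0.1 * 0.1) = 150000.0000
Throughput (kbps) = 150000.0000 * 8 / 1000 = 1200.000000 -> 1200.00 kbps (2 dp)

1200.00


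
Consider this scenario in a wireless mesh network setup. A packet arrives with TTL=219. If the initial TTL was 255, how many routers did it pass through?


Given: initial TTL = 255, received TTL = 219
Hops = initial TTL - received TTL
Hops = 255 - 219 = 36

36


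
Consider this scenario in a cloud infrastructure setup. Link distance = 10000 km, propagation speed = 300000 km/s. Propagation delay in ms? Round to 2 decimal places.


Given: distance = 10000 km, speed = 300000 km/s
Delay = distance / speed = 10000 / 300000 seconds
Delay in ms = 10000 * 1000 / 300000
Delay = 33.3333 ms
Rounded to 2 dp = 33.33 ms

33.33


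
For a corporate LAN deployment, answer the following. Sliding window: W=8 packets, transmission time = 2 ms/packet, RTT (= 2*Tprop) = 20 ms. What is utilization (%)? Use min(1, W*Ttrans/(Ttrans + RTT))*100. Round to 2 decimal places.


Given: W = 8, Ttrans = 2 ms, RTT = 20 ms (= 2 * Tprop, Tprop = 10 ms)
Cycle time = Ttrans + RTT = 2 + 20 = 22 ms (first packet sent until its ACK returns)
W * Ttrans = 8 * 2 = 16 ms of sending per cycle
W * Ttrans / (Ttrans + RTT) = 16 / 22 = 0.727273
U = min(1, 0.727273) = 0.727273
U% = 72.73%

72.73


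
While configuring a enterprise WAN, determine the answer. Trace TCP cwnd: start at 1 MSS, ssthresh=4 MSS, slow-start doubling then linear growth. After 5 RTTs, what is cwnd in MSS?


RTT 0: cwnd = 1 MSS (initial)
RTT 1: cwnd = 2 MSS (slow start, doubled)
RTT 2: cwnd = 4 MSS (slow start, doubled)
RTT 3: cwnd = 5 MSS (congestion avoidance, +1)
RTT 4: cwnd = 6 MSS (congestion avoidance, +1)
RTT 5: cwnd = 7 MSS (congestion avoidance, +1)

7


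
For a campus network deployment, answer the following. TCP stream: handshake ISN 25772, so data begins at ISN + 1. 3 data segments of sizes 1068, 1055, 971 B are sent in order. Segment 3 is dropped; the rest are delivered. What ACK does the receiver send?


SYN uses sequence number 25772; first data byte = ISN + 1 = 25773.
Segment 1: SEQ = 25773, len = 1068 B, covers [25773, 26840]
Segment 2: SEQ = 26841, len = 1055 B, covers [26841, 27895]
Segment 3: SEQ = 27896, len = 971 B, covers [27896, 28866] [LOST]
In-order data received: bytes [25773, 27895] (segments 1..2).
Segment 3 missing -> gap begins at byte 27896.
Cumulative ACK = next expected in-order byte = 25773 + 1068 + 1055 = 27896

27896


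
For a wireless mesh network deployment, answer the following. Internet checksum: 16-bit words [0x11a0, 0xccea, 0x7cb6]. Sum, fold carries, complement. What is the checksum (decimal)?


Given words: [0x11a0, 0xccea, 0x7cb6]
Step 1: Sum all words
Raw sum = 4512 + 52458 + 31926 = 88896
Step 2: Fold carry: (23360 + 1) = 23361
One's complement = ~23361 & 0xFFFF = 42174

42174


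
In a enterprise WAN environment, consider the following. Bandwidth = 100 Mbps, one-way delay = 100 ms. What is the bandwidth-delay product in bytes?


Given: bandwidth = 100 Mbps, delay = 100 ms
BDP in bits = 100 * 10^6 * 100 / 1000
BDP in bits = 10000000
BDP in bytes = 10000000 / 8 = 1250000

1250000


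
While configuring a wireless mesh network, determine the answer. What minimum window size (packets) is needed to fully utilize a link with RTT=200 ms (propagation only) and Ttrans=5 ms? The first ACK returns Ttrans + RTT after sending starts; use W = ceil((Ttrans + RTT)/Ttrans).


Given: Ttrans = 5 ms, RTT = 200 ms (= 2 * Tprop, Tprop = 100 ms)
Time until first ACK returns = Ttrans + RTT = 5 + 200 = 205 ms
Need W * Ttrans >= Ttrans + RTT  ->  W >= (Ttrans + RTT) / Ttrans
(Ttrans + RTT) / Ttrans = 205 / 5 = 41
W_min = ceil(41) = 41

41


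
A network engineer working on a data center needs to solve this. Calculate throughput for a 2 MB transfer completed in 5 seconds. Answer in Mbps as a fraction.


Given: file = 2 MB, time = 5 s
File in Mb = 2 * 8 = 16 Mb
Throughput = 16 / 5 Mbps
Throughput = 16/5 Mbps

16/5


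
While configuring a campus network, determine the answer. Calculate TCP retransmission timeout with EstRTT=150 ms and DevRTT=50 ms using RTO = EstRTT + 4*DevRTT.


Given: EstRTT = 150 ms, DevRTT = 50 ms
Timeout = EstRTT + 4 * DevRTT
4 * DevRTT = 4 * 50 = 200
Timeout = 150 + 200 = 350 ms

350


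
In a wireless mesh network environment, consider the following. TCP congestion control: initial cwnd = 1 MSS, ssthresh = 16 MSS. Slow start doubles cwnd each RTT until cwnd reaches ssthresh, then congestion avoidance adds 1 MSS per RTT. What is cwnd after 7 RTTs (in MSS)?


RTT 0: cwnd = 1 MSS (initial)
RTT 1: cwnd = 2 MSS (slow start, doubled)
RTT 2: cwnd = 4 MSS (slow start, doubled)
RTT 3: cwnd = 8 MSS (slow start, doubled)
RTT 4: cwnd = 16 MSS (slow start, doubled)
RTT 5: cwnd = 17 MSS (congestion avoidance, +1)
RTT 6: cwnd = 18 MSS (congestion avoidance, +1)
RTT 7: cwnd = 19 MSS (congestion avoidance, +1)

19


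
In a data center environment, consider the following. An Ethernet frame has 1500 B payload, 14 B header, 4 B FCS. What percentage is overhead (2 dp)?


Given: payload = 1500 B, header = 14 B, trailer = 4 B
Overhead bytes = header + trailer = 14 + 4 = 18
Total frame = payload + overhead = 1500 + 18 = 1518
Overhead % = 18 / 1518 * 100 = 1.1858% -> 1.19% (2 dp)

1.19


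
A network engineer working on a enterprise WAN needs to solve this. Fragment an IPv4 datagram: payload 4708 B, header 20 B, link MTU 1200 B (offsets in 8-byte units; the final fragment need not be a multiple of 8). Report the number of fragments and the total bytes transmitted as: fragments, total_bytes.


Max data per non-final fragment = floor((MTU - header)/8)*8 = floor((1200 - 20)/8)*8 = floor(1180/8)*8 = 1176 B
Final fragment needs no 8-byte alignment: it can carry up to MTU - header = 1180 B
Non-final fragments needed = ceil((payload - 1180) / 1176) = ceil(3528/1176) = ceil(3.0000) = 3
Number of fragments = 3 + 1 = 4
Fragment sizes (data): 3 * 1176 B + 1180 B (last, 1180 <= 1180 OK)
Total bytes sent = payload + n_frags * header = 4708 + 4*20 = 4708 + 80 = 4788 B

4, 4788


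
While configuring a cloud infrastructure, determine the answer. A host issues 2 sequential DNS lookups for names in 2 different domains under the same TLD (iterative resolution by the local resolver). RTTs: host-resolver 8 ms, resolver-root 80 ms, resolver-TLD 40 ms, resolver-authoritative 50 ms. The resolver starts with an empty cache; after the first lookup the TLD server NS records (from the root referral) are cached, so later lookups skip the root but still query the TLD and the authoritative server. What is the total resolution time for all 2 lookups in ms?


Lookup 1 (cold cache): local + root + TLD + auth = 8 + 80 + 40 + 50 = 178 ms
Lookups 2..2 (TLD NS cached -> skip root; new domain -> still ask TLD and auth): local + TLD + auth = 8 + 40 + 50 = 98 ms each
Remaining 1 lookups: 1 * 98 = 98 ms
Total = 178 + 98 = 276 ms

276


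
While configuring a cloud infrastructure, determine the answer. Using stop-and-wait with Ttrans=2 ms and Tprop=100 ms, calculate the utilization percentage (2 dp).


Given: Ttrans = 2 ms, Tprop = 100 ms
RTT = 2 * Tprop = 2 * 100 = 200 ms
U = Ttrans / (Ttrans + RTT)
U = 2 / (2 + 200)
U = 2 / 202 = 0.009901
U% = 0.99%

0.99


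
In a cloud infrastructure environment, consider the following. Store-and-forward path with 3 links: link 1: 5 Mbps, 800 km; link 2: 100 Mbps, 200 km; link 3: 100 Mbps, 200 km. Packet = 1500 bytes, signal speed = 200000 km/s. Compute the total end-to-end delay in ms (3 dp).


Packet = 1500 bytes = 12000 bits. Store-and-forward: sum (t_trans + t_prop) per link.
Link 1: t_trans = 12000/(5*10^6) s = 2.4000 ms; t_prop = 800/200000 s = 4.0000 ms; subtotal = 6.4000 ms
Link 2: t_trans = 12000/(100*10^6) s = 0.1200 ms; t_prop = 200/200000 s = 1.0000 ms; subtotal = 1.1200 ms
Link 3: t_trans = 12000/(100*10^6) s = 0.1200 ms; t_prop = 200/200000 s = 1.0000 ms; subtotal = 1.1200 ms
End-to-end = 6.4000 + 1.1200 + 1.1200 = 8.6400 ms -> 8.640 ms (3 dp)

8.640


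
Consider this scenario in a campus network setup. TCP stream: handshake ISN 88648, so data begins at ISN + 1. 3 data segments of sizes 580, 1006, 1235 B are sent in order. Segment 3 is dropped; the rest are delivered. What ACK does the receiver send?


SYN uses sequence number 88648; first data byte = ISN + 1 = 88649.
Segment 1: SEQ = 88649, len = 580 B, covers [88649, 89228]
Segment 2: SEQ = 89229, len = 1006 B, covers [89229, 90234]
Segment 3: SEQ = 90235, len = 1235 B, covers [90235, 91469] [LOST]
In-order data received: bytes [88649, 90234] (segments 1..2).
Segment 3 missing -> gap begins at byte 90235.
Cumulative ACK = next expected in-order byte = 88649 + 580 + 1006 = 90235

90235


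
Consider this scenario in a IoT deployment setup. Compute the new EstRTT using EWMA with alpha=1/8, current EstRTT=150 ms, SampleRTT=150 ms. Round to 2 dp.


Given: EstRTT = 150 ms, SampleRTT = 150 ms, alpha = 1/8
New EstRTT = (1 - alpha) * EstRTT + alpha * SampleRTT
(7/8) * 150 = 131.25
(1/8) * 150 = 18.75
New EstRTT = 131.25 + 18.75 = 150 ms -> 150.00 ms (2 dp)

150.00


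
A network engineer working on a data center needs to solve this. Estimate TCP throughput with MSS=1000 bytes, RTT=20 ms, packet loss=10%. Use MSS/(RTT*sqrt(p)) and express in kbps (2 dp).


Given: MSS = 1000 bytes, RTT = 20 ms, loss = 10%
RTT in seconds = 20 / 1000 = 0.02
Loss rate = 10% = 0.1
sqrt(loss) = sqrt(0.1) = 0.316227766017
Throughput (bytes/s) = 1000 / (0.02 * 0.316227766017) = 158113.8830
Throughput (kbps) = 158113.8830 * 8 / 1000 = 1264.911064 -> 1264.91 kbps (2 dp)

1264.91


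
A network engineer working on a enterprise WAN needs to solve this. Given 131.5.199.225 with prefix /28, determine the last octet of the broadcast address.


Given: IP = 131.5.199.225, prefix = /28
Host bits = 32 - 28 = 4
Network last octet = 225 AND mask = 224
Host part size = 2^4 - 1 = 15
Broadcast last octet = 224 OR 15 = 239

239


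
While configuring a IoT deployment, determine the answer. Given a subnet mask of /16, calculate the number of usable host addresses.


Given: subnet mask /16
Host bits = 32 - 16 = 16
Total addresses = 2^16 = 65536
Usable hosts = 65536 - 2 (network + broadcast) = 65534

65534


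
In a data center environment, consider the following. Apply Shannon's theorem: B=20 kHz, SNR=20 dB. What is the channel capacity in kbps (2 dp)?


Given: B = 20 kHz, SNR = 20 dB
SNR linear = 10^(20/10) = 100
1 + SNR = 101
log2(101) = 6.6582114828
C = 20 * 1000 * 6.6582114828 = 133164.2297 bps
C = 133.164230 kbps -> 133.16 kbps (2 dp)

133.16


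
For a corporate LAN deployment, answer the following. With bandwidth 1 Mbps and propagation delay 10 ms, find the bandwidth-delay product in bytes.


Given: bandwidth = 1 Mbps, delay = 10 ms
BDP in bits = 1 * 10^6 * 10 / 1000
BDP in bits = 10000
BDP in bytes = 10000 / 8 = 1250

1250


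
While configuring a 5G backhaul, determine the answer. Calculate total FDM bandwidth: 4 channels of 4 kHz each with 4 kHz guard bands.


Given: 4 channels, 4 kHz each, guard = 4 kHz
Channel bandwidth = 4 * 4 = 16 kHz
Guard bands = 3 gaps * 4 kHz = 12 kHz
Total = 16 + 12 = 28 kHz

28


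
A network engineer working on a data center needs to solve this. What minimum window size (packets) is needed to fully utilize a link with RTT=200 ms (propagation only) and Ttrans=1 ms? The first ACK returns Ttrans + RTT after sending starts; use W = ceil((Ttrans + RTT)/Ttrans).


Given: Ttrans = 1 ms, RTT = 200 ms (= 2 * Tprop, Tprop = 100 ms)
Time until first ACK returns = Ttrans + RTT = 1 + 200 = 201 ms
Need W * Ttrans >= Ttrans + RTT  ->  W >= (Ttrans + RTT) / Ttrans
(Ttrans + RTT) / Ttrans = 201 / 1 = 201
W_min = ceil(201) = 201

201


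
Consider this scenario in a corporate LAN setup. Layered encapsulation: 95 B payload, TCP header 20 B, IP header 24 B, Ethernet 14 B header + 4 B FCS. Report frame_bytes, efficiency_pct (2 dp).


TCP segment = 95 + 20 = 115 B
IP packet = 115 + 24 = 139 B
Ethernet frame = 139 + 14 + 4 = 157 B
Efficiency = app / frame = 95 / 157 = 0.605096 = 60.5096% -> 60.51% (2 dp)

157, 60.51


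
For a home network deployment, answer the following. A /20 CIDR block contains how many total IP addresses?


Given: CIDR prefix /20
Host bits = 32 - 20 = 12
Total addresses = 2^12 = 4096

4096


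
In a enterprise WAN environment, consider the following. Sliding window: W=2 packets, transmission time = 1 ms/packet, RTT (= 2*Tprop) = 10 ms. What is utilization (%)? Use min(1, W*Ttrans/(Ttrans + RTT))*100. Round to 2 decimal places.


Given: W = 2, Ttrans = 1 ms, RTT = 10 ms (= 2 * Tprop, Tprop = 5 ms)
Cycle time = Ttrans + RTT = 1 + 10 = 11 ms (first packet sent until its ACK returns)
W * Ttrans = 2 * 1 = 2 ms of sending per cycle
W * Ttrans / (Ttrans + RTT) = 2 / 11 = 0.181818
U = min(1, 0.181818) = 0.181818
U% = 18.18%

18.18


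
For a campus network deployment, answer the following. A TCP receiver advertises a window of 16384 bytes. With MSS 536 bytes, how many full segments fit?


Given: RWND = 16384 bytes, MSS = 536 bytes
Full segments = floor(RWND / MSS)
Full segments = floor(16384 / 536)
Full segments = floor(30.5672) = 30

30


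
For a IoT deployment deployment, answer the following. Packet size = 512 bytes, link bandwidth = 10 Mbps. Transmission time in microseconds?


Given: packet = 512 bytes, bandwidth = 10 Mbps
Packet in bits = 512 * 8 = 4096 bits
Bandwidth = 10 * 10^6 = 10000000 bps
Time = 4096 / 10000000 seconds
Time in us = 4096 * 10^6 / 10000000 = 409.6

409.6


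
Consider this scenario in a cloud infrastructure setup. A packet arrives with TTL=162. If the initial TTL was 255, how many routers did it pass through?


Given: initial TTL = 255, received TTL = 162
Hops = initial TTL - received TTL
Hops = 255 - 162 = 93

93


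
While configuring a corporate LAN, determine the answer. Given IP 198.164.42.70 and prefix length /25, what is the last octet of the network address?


Given: IP = 198.164.42.70, prefix = /25
Subnet mask = 255.255.255.128
Last octet of IP: 70
Last octet of mask: 128
Network last octet = 70 AND 128 = 0

0


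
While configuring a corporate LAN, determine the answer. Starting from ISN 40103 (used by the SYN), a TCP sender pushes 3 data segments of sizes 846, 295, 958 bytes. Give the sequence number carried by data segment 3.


The SYN occupies sequence number ISN = 40103, so the first data byte is ISN + 1 = 40104.
SEQ of data segment i = (ISN + 1) + sum of payload sizes of segments 1..i-1.
Segment 1: SEQ = 40104, payload = 846 bytes
Segment 2: SEQ = 40950, payload = 295 bytes
Segment 3: SEQ = 41245, payload = 958 bytes
SEQ of segment 3 = 40104 + 846 + 295 = 41245

41245


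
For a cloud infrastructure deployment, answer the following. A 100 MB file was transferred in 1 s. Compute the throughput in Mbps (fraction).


Given: file = 100 MB, time = 1 s
File in Mb = 100 * 8 = 800 Mb
Throughput = 800 / 1 Mbps
Throughput = 800 Mbps

800


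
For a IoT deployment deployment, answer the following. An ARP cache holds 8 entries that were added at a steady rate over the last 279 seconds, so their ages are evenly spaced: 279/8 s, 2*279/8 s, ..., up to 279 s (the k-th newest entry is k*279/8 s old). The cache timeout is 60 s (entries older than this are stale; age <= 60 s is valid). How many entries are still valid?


Ages are k * 279/8 s for k = 1..8 (spacing = 34.8750 s).
Entry k is valid iff k * 279/8 <= 60 iff k <= 8 * 60 / 279 = 1.7204
n_valid = floor(1.7204) = 1
(n_stale = 8 - 1 = 7)

1


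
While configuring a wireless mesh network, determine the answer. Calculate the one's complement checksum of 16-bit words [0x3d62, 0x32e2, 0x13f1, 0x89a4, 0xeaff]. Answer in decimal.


Given words: [0x3d62, 0x32e2, 0x13f1, 0x89a4, 0xeaff]
Step 1: Sum all words
Raw sum = 15714 + 13026 + 5105 + 35236 + 60159 = 129240
Step 2: Fold carry: (63704 + 1) = 63705
One's complement = ~63705 & 0xFFFF = 1830

1830


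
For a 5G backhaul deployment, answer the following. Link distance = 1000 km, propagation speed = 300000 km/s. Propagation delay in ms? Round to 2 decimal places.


Given: distance = 1000 km, speed = 300000 km/s
Delay = distance / speed = 1000 / 300000 seconds
Delay in ms = 1000 * 1000 / 300000
Delay = 3.3333 ms
Rounded to 2 dp = 3.33 ms

3.33


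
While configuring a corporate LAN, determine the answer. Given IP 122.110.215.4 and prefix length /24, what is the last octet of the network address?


Given: IP = 122.110.215.4, prefix = /24
Subnet mask = 255.255.255.0
Last octet of IP: 4
Last octet of mask: 0
Network last octet = 4 AND 0 = 0

0


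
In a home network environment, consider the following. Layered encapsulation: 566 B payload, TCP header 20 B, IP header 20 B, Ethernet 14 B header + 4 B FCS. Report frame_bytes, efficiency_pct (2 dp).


TCP segment = 566 + 20 = 586 B
IP packet = 586 + 20 = 606 B
Ethernet frame = 606 + 14 + 4 = 624 B
Efficiency = app / frame = 566 / 624 = 0.907051 = 90.7051% -> 90.71% (2 dp)

624, 90.71


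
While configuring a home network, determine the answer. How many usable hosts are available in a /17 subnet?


Given: subnet mask /17
Host bits = 32 - 17 = 15
Total addresses = 2^15 = 32768
Usable hosts = 32768 - 2 (network + broadcast) = 32766

32766


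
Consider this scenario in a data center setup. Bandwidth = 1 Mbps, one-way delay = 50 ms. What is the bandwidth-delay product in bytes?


Given: bandwidth = 1 Mbps, delay = 50 ms
BDP in bits = 1 * 10^6 * 50 / 1000
BDP in bits = 50000
BDP in bytes = 50000 / 8 = 6250

6250


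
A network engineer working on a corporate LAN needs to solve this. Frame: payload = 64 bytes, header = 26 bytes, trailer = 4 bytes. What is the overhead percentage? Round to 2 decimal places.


Given: payload = 64 B, header = 26 B, trailer = 4 B
Overhead bytes = header + trailer = 26 + 4 = 30
Total frame = payload + overhead = 64 + 30 = 94
Overhead % = 30 / 94 * 100 = 31.9149% -> 31.91% (2 dp)

31.91


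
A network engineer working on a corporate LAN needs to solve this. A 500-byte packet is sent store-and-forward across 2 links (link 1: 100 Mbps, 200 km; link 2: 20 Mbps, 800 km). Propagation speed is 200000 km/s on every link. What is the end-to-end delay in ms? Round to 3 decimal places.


Packet = 500 bytes = 4000 bits. Store-and-forward: sum (t_trans + t_prop) per link.
Link 1: t_trans = 4000/(100*10^6) s = 0.0400 ms; t_prop = 200/200000 s = 1.0000 ms; subtotal = 1.0400 ms
Link 2: t_trans = 4000/(20*10^6) s = 0.2000 ms; t_prop = 800/200000 s = 4.0000 ms; subtotal = 4.2000 ms
End-to-end = 1.0400 + 4.2000 = 5.2400 ms -> 5.240 ms (3 dp)

5.240


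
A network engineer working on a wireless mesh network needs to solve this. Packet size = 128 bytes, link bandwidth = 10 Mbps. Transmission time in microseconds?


Given: packet = 128 bytes, bandwidth = 10 Mbps
Packet in bits = 128 * 8 = 1024 bits
Bandwidth = 10 * 10^6 = 10000000 bps
Time = 1024 / 10000000 seconds
Time in us = 1024 * 10^6 / 10000000 = 102.4

102.4


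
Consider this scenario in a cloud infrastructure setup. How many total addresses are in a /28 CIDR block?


Given: CIDR prefix /28
Host bits = 32 - 28 = 4
Total addresses = 2^4 = 16

16


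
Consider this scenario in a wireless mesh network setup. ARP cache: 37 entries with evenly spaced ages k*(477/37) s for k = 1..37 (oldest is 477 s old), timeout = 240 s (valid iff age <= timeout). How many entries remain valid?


Ages are k * 477/37 s for k = 1..37 (spacing = 12.8919 s).
Entry k is valid iff k * 477/37 <= 240 iff k <= 37 * 240 / 477 = 18.6164
n_valid = floor(18.6164) = 18
(n_stale = 37 - 18 = 19)

18


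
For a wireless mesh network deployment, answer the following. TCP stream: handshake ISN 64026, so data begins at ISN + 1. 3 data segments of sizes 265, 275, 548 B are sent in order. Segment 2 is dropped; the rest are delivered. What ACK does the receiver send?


SYN uses sequence number 64026; first data byte = ISN + 1 = 64027.
Segment 1: SEQ = 64027, len = 265 B, covers [64027, 64291]
Segment 2: SEQ = 64292, len = 275 B, covers [64292, 64566] [LOST]
Segment 3: SEQ = 64567, len = 548 B, covers [64567, 65114]
In-order data received: bytes [64027, 64291] (segments 1..1).
Segment 2 missing -> gap begins at byte 64292; later segments buffered out of order.
Cumulative ACK = next expected in-order byte = 64027 + 265 = 64292

64292


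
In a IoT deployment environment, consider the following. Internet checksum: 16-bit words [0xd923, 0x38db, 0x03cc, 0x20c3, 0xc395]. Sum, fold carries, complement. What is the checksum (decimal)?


Given words: [0xd923, 0x38db, 0x03cc, 0x20c3, 0xc395]
Step 1: Sum all words
Raw sum = 55587 + 14555 + 972 + 8387 + 50069 = 129570
Step 2: Fold carry: (64034 + 1) = 64035
One's complement = ~64035 & 0xFFFF = 1500

1500


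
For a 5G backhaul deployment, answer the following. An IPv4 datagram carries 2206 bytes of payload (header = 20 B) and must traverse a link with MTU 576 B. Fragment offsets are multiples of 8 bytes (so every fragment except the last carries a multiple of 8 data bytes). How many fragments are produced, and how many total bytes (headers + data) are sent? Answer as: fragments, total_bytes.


Max data per non-final fragment = floor((MTU - header)/8)*8 = floor((576 - 20)/8)*8 = floor(556/8)*8 = 552 B
Final fragment needs no 8-byte alignment: it can carry up to MTU - header = 556 B
Non-final fragments needed = ceil((payload - 556) / 552) = ceil(1650/552) = ceil(2.9891) = 3
Number of fragments = 3 + 1 = 4
Fragment sizes (data): 3 * 552 B + 550 B (last, 550 <= 556 OK)
Total bytes sent = payload + n_frags * header = 2206 + 4*20 = 2206 + 80 = 2286 B

4, 2286
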